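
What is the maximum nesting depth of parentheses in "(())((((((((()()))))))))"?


Input: "(())((((((((()()))))))))"
Tracking depth:
  Position 0 '(': depth becomes 1
  Position 1 '(': depth becomes 2
  Position 2 ')': depth becomes 1
  Position 3 ')': depth becomes 0
  Position 4 '(': depth becomes 1
  Position 5 '(': depth becomes 2
  Position 6 '(': depth becomes 3
  Position 7 '(': depth becomes 4
  Position 8 '(': depth becomes 5
  Position 9 '(': depth becomes 6
  Position 10 '(': depth becomes 7
  Position 11 '(': depth becomes 8
  Position 12 '(': depth becomes 9
  Position 13 ')': depth becomes 8
  Position 14 '(': depth becomes 9
  Position 15 ')': depth becomes 8
  Position 16 ')': depth becomes 7
  Position 17 ')': depth becomes 6
  Position 18 ')': depth becomes 5
  Position 19 ')': depth becomes 4
  Position 20 ')': depth becomes 3
  Position 21 ')': depth becomes 2
  Position 22 ')': depth becomes 1
  Position 23 ')': depth becomes 0
Maximum depth reached: 9

9


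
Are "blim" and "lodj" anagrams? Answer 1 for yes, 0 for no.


Strings: "blim", "lodj"
Sorted first:  bilm
Sorted second: djlo
Differ at position 0: 'b' vs 'd' => not anagrams

0


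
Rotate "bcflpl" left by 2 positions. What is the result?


Input: "bcflpl", rotate left by 2
First 2 characters: "bc"
Remaining characters: "flpl"
Concatenate remaining + first: "flpl" + "bc" = "flplbc"

flplbc


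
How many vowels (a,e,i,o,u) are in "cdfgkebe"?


Input: cdfgkebe
Checking each character:
  'c' at position 0: consonant
  'd' at position 1: consonant
  'f' at position 2: consonant
  'g' at position 3: consonant
  'k' at position 4: consonant
  'e' at position 5: vowel (running total: 1)
  'b' at position 6: consonant
  'e' at position 7: vowel (running total: 2)
Total vowels: 2

2


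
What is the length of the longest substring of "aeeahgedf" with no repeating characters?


Input: "aeeahgedf"
Sliding window (track last position of each char):
  Position 0 ('a'): window [0,0] length 1 -- new best
  Position 1 ('e'): window [0,1] length 2 -- new best
  Position 2 ('e'): repeat (last at 1), move window start to 2
  Position 2 ('e'): window [2,2] length 1
  Position 3 ('a'): window [2,3] length 2
  Position 4 ('h'): window [2,4] length 3 -- new best
  Position 5 ('g'): window [2,5] length 4 -- new best
  Position 6 ('e'): repeat (last at 2), move window start to 3
  Position 6 ('e'): window [3,6] length 4
  Position 7 ('d'): window [3,7] length 5 -- new best
  Position 8 ('f'): window [3,8] length 6 -- new best
Longest substring with no repeats: "ahgedf" with length 6

6


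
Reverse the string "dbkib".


Input: dbkib
Reading characters right to left:
  Position 4: 'b'
  Position 3: 'i'
  Position 2: 'k'
  Position 1: 'b'
  Position 0: 'd'
Reversed: bikbd

bikbd


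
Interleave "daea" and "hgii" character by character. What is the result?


Interleaving "daea" and "hgii":
  Position 0: 'd' from first, 'h' from second => "dh"
  Position 1: 'a' from first, 'g' from second => "ag"
  Position 2: 'e' from first, 'i' from second => "ei"
  Position 3: 'a' from first, 'i' from second => "ai"
Result: dhageiai

dhageiai


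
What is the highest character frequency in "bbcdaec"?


Input: bbcdaec
Character counts:
  'a': 1
  'b': 2
  'c': 2
  'd': 1
  'e': 1
Maximum frequency: 2

2


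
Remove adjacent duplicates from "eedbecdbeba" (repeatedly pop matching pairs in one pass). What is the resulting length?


Input: eedbecdbeba
Stack-based adjacent duplicate removal:
  Read 'e': push. Stack: e
  Read 'e': matches stack top 'e' => pop. Stack: (empty)
  Read 'd': push. Stack: d
  Read 'b': push. Stack: db
  Read 'e': push. Stack: dbe
  Read 'c': push. Stack: dbec
  Read 'd': push. Stack: dbecd
  Read 'b': push. Stack: dbecdb
  Read 'e': push. Stack: dbecdbe
  Read 'b': push. Stack: dbecdbeb
  Read 'a': push. Stack: dbecdbeba
Final stack: "dbecdbeba" (length 9)

9


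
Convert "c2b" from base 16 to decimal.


Input: "c2b" in base 16
Positional expansion:
  Digit 'c' (value 12) x 16^2 = 3072
  Digit '2' (value 2) x 16^1 = 32
  Digit 'b' (value 11) x 16^0 = 11
Sum = 3115

3115


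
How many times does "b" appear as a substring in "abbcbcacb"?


Searching for "b" in "abbcbcacb"
Scanning each position:
  Position 0: "a" => no
  Position 1: "b" => MATCH
  Position 2: "b" => MATCH
  Position 3: "c" => no
  Position 4: "b" => MATCH
  Position 5: "c" => no
  Position 6: "a" => no
  Position 7: "c" => no
  Position 8: "b" => MATCH
Total occurrences: 4

4


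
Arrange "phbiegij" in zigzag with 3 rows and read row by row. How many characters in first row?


Zigzag "phbiegij" into 3 rows:
Placing characters:
  'p' => row 0
  'h' => row 1
  'b' => row 2
  'i' => row 1
  'e' => row 0
  'g' => row 1
  'i' => row 2
  'j' => row 1
Rows:
  Row 0: "pe"
  Row 1: "higj"
  Row 2: "bi"
First row length: 2

2


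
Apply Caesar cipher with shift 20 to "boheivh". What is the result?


Caesar cipher: shift "boheivh" by 20
  'b' (pos 1) + 20 = pos 21 = 'v'
  'o' (pos 14) + 20 = pos 8 = 'i'
  'h' (pos 7) + 20 = pos 1 = 'b'
  'e' (pos 4) + 20 = pos 24 = 'y'
  'i' (pos 8) + 20 = pos 2 = 'c'
  'v' (pos 21) + 20 = pos 15 = 'p'
  'h' (pos 7) + 20 = pos 1 = 'b'
Result: vibycpb

vibycpb


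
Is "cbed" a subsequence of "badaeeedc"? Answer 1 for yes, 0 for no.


Check if "cbed" is a subsequence of "badaeeedc"
Greedy scan:
  Position 0 ('b'): no match needed
  Position 1 ('a'): no match needed
  Position 2 ('d'): no match needed
  Position 3 ('a'): no match needed
  Position 4 ('e'): no match needed
  Position 5 ('e'): no match needed
  Position 6 ('e'): no match needed
  Position 7 ('d'): no match needed
  Position 8 ('c'): matches sub[0] = 'c'
Only matched 1/4 characters => not a subsequence

0


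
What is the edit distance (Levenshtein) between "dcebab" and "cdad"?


Computing edit distance: "dcebab" -> "cdad"
DP table:
           c    d    a    d
      0    1    2    3    4
  d   1    1    1    2    3
  c   2    1    2    2    3
  e   3    2    2    3    3
  b   4    3    3    3    4
  a   5    4    4    3    4
  b   6    5    5    4    4
Edit distance = dp[6][4] = 4

4


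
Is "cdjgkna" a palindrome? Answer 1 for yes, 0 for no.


Input: cdjgkna
Reversed: ankgjdc
  Compare pos 0 ('c') with pos 6 ('a'): MISMATCH
  Compare pos 1 ('d') with pos 5 ('n'): MISMATCH
  Compare pos 2 ('j') with pos 4 ('k'): MISMATCH
Result: not a palindrome

0


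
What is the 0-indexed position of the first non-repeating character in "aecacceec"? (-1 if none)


Input: aecacceec
Character frequencies:
  'a': 2
  'c': 4
  'e': 3
Scanning left to right for freq == 1:
  Position 0 ('a'): freq=2, skip
  Position 1 ('e'): freq=3, skip
  Position 2 ('c'): freq=4, skip
  Position 3 ('a'): freq=2, skip
  Position 4 ('c'): freq=4, skip
  Position 5 ('c'): freq=4, skip
  Position 6 ('e'): freq=3, skip
  Position 7 ('e'): freq=3, skip
  Position 8 ('c'): freq=4, skip
  No unique character found => answer = -1

-1


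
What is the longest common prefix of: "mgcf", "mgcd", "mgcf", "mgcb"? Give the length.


Words: mgcf, mgcd, mgcf, mgcb
  Position 0: all 'm' => match
  Position 1: all 'g' => match
  Position 2: all 'c' => match
  Position 3: ('f', 'd', 'f', 'b') => mismatch, stop
LCP = "mgc" (length 3)

3


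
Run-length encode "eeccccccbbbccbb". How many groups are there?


Input: eeccccccbbbccbb
Scanning for consecutive runs:
  Group 1: 'e' x 2 (positions 0-1)
  Group 2: 'c' x 6 (positions 2-7)
  Group 3: 'b' x 3 (positions 8-10)
  Group 4: 'c' x 2 (positions 11-12)
  Group 5: 'b' x 2 (positions 13-14)
Total groups: 5

5


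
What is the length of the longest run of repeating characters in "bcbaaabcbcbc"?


Input: "bcbaaabcbcbc"
Scanning for longest run:
  Position 1 ('c'): new char, reset run to 1
  Position 2 ('b'): new char, reset run to 1
  Position 3 ('a'): new char, reset run to 1
  Position 4 ('a'): continues run of 'a', length=2
  Position 5 ('a'): continues run of 'a', length=3
  Position 6 ('b'): new char, reset run to 1
  Position 7 ('c'): new char, reset run to 1
  Position 8 ('b'): new char, reset run to 1
  Position 9 ('c'): new char, reset run to 1
  Position 10 ('b'): new char, reset run to 1
  Position 11 ('c'): new char, reset run to 1
Longest run: 'a' with length 3

3


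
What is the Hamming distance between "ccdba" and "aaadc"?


Comparing "ccdba" and "aaadc" position by position:
  Position 0: 'c' vs 'a' => differ
  Position 1: 'c' vs 'a' => differ
  Position 2: 'd' vs 'a' => differ
  Position 3: 'b' vs 'd' => differ
  Position 4: 'a' vs 'c' => differ
Total differences (Hamming distance): 5

5


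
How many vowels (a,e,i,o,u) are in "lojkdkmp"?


Input: lojkdkmp
Checking each character:
  'l' at position 0: consonant
  'o' at position 1: vowel (running total: 1)
  'j' at position 2: consonant
  'k' at position 3: consonant
  'd' at position 4: consonant
  'k' at position 5: consonant
  'm' at position 6: consonant
  'p' at position 7: consonant
Total vowels: 1

1


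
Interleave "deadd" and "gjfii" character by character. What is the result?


Interleaving "deadd" and "gjfii":
  Position 0: 'd' from first, 'g' from second => "dg"
  Position 1: 'e' from first, 'j' from second => "ej"
  Position 2: 'a' from first, 'f' from second => "af"
  Position 3: 'd' from first, 'i' from second => "di"
  Position 4: 'd' from first, 'i' from second => "di"
Result: dgejafdidi

dgejafdidi


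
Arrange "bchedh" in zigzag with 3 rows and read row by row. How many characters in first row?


Zigzag "bchedh" into 3 rows:
Placing characters:
  'b' => row 0
  'c' => row 1
  'h' => row 2
  'e' => row 1
  'd' => row 0
  'h' => row 1
Rows:
  Row 0: "bd"
  Row 1: "ceh"
  Row 2: "h"
First row length: 2

2


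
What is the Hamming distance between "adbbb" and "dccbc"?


Comparing "adbbb" and "dccbc" position by position:
  Position 0: 'a' vs 'd' => differ
  Position 1: 'd' vs 'c' => differ
  Position 2: 'b' vs 'c' => differ
  Position 3: 'b' vs 'b' => same
  Position 4: 'b' vs 'c' => differ
Total differences (Hamming distance): 4

4


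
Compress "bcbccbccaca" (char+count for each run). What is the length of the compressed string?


Input: bcbccbccaca
Runs:
  'b' x 1 => "b1"
  'c' x 1 => "c1"
  'b' x 1 => "b1"
  'c' x 2 => "c2"
  'b' x 1 => "b1"
  'c' x 2 => "c2"
  'a' x 1 => "a1"
  'c' x 1 => "c1"
  'a' x 1 => "a1"
Compressed: "b1c1b1c2b1c2a1c1a1"
Compressed length: 18

18


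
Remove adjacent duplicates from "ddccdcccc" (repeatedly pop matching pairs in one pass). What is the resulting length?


Input: ddccdcccc
Stack-based adjacent duplicate removal:
  Read 'd': push. Stack: d
  Read 'd': matches stack top 'd' => pop. Stack: (empty)
  Read 'c': push. Stack: c
  Read 'c': matches stack top 'c' => pop. Stack: (empty)
  Read 'd': push. Stack: d
  Read 'c': push. Stack: dc
  Read 'c': matches stack top 'c' => pop. Stack: d
  Read 'c': push. Stack: dc
  Read 'c': matches stack top 'c' => pop. Stack: d
Final stack: "d" (length 1)

1


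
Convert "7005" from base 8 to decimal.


Input: "7005" in base 8
Positional expansion:
  Digit '7' (value 7) x 8^3 = 3584
  Digit '0' (value 0) x 8^2 = 0
  Digit '0' (value 0) x 8^1 = 0
  Digit '5' (value 5) x 8^0 = 5
Sum = 3589

3589


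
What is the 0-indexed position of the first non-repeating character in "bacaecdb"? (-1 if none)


Input: bacaecdb
Character frequencies:
  'a': 2
  'b': 2
  'c': 2
  'd': 1
  'e': 1
Scanning left to right for freq == 1:
  Position 0 ('b'): freq=2, skip
  Position 1 ('a'): freq=2, skip
  Position 2 ('c'): freq=2, skip
  Position 3 ('a'): freq=2, skip
  Position 4 ('e'): unique! => answer = 4

4


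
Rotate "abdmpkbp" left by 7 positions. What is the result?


Input: "abdmpkbp", rotate left by 7
First 7 characters: "abdmpkb"
Remaining characters: "p"
Concatenate remaining + first: "p" + "abdmpkb" = "pabdmpkb"

pabdmpkb


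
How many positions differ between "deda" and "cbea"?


Comparing "deda" and "cbea" position by position:
  Position 0: 'd' vs 'c' => DIFFER
  Position 1: 'e' vs 'b' => DIFFER
  Position 2: 'd' vs 'e' => DIFFER
  Position 3: 'a' vs 'a' => same
Positions that differ: 3

3


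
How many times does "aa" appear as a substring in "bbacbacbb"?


Searching for "aa" in "bbacbacbb"
Scanning each position:
  Position 0: "bb" => no
  Position 1: "ba" => no
  Position 2: "ac" => no
  Position 3: "cb" => no
  Position 4: "ba" => no
  Position 5: "ac" => no
  Position 6: "cb" => no
  Position 7: "bb" => no
Total occurrences: 0

0


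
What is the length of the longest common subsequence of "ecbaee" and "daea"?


LCS of "ecbaee" and "daea"
DP table:
           d    a    e    a
      0    0    0    0    0
  e   0    0    0    1    1
  c   0    0    0    1    1
  b   0    0    0    1    1
  a   0    0    1    1    2
  e   0    0    1    2    2
  e   0    0    1    2    2
LCS length = dp[6][4] = 2

2


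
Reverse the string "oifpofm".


Input: oifpofm
Reading characters right to left:
  Position 6: 'm'
  Position 5: 'f'
  Position 4: 'o'
  Position 3: 'p'
  Position 2: 'f'
  Position 1: 'i'
  Position 0: 'o'
Reversed: mfopfio

mfopfio


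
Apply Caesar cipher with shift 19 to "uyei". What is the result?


Caesar cipher: shift "uyei" by 19
  'u' (pos 20) + 19 = pos 13 = 'n'
  'y' (pos 24) + 19 = pos 17 = 'r'
  'e' (pos 4) + 19 = pos 23 = 'x'
  'i' (pos 8) + 19 = pos 1 = 'b'
Result: nrxb

nrxb


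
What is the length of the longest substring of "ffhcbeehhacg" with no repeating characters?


Input: "ffhcbeehhacg"
Sliding window (track last position of each char):
  Position 0 ('f'): window [0,0] length 1 -- new best
  Position 1 ('f'): repeat (last at 0), move window start to 1
  Position 1 ('f'): window [1,1] length 1
  Position 2 ('h'): window [1,2] length 2 -- new best
  Position 3 ('c'): window [1,3] length 3 -- new best
  Position 4 ('b'): window [1,4] length 4 -- new best
  Position 5 ('e'): window [1,5] length 5 -- new best
  Position 6 ('e'): repeat (last at 5), move window start to 6
  Position 6 ('e'): window [6,6] length 1
  Position 7 ('h'): window [6,7] length 2
  Position 8 ('h'): repeat (last at 7), move window start to 8
  Position 8 ('h'): window [8,8] length 1
  Position 9 ('a'): window [8,9] length 2
  Position 10 ('c'): window [8,10] length 3
  Position 11 ('g'): window [8,11] length 4
Longest substring with no repeats: "fhcbe" with length 5

5


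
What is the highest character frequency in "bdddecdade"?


Input: bdddecdade
Character counts:
  'a': 1
  'b': 1
  'c': 1
  'd': 5
  'e': 2
Maximum frequency: 5

5


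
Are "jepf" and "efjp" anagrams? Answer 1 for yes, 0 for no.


Strings: "jepf", "efjp"
Sorted first:  efjp
Sorted second: efjp
Sorted forms match => anagrams

1


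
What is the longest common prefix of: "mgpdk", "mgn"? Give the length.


Words: mgpdk, mgn
  Position 0: all 'm' => match
  Position 1: all 'g' => match
  Position 2: ('p', 'n') => mismatch, stop
LCP = "mg" (length 2)

2


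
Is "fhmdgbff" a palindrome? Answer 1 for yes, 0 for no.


Input: fhmdgbff
Reversed: ffbgdmhf
  Compare pos 0 ('f') with pos 7 ('f'): match
  Compare pos 1 ('h') with pos 6 ('f'): MISMATCH
  Compare pos 2 ('m') with pos 5 ('b'): MISMATCH
  Compare pos 3 ('d') with pos 4 ('g'): MISMATCH
Result: not a palindrome

0


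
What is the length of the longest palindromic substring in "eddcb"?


Input: "eddcb"
Checking substrings for palindromes:
  [1:3] "dd" (len 2) => palindrome
Longest palindromic substring: "dd" with length 2

2


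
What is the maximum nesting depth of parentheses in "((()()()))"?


Input: "((()()()))"
Tracking depth:
  Position 0 '(': depth becomes 1
  Position 1 '(': depth becomes 2
  Position 2 '(': depth becomes 3
  Position 3 ')': depth becomes 2
  Position 4 '(': depth becomes 3
  Position 5 ')': depth becomes 2
  Position 6 '(': depth becomes 3
  Position 7 ')': depth becomes 2
  Position 8 ')': depth becomes 1
  Position 9 ')': depth becomes 0
Maximum depth reached: 3

3


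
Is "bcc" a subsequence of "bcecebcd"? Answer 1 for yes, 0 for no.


Check if "bcc" is a subsequence of "bcecebcd"
Greedy scan:
  Position 0 ('b'): matches sub[0] = 'b'
  Position 1 ('c'): matches sub[1] = 'c'
  Position 2 ('e'): no match needed
  Position 3 ('c'): matches sub[2] = 'c'
  Position 4 ('e'): no match needed
  Position 5 ('b'): no match needed
  Position 6 ('c'): no match needed
  Position 7 ('d'): no match needed
All 3 characters matched => is a subsequence

1


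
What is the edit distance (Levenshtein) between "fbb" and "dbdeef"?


Computing edit distance: "fbb" -> "dbdeef"
DP table:
           d    b    d    e    e    f
      0    1    2    3    4    5    6
  f   1    1    2    3    4    5    5
  b   2    2    1    2    3    4    5
  b   3    3    2    2    3    4    5
Edit distance = dp[3][6] = 5

5


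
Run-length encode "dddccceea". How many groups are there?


Input: dddccceea
Scanning for consecutive runs:
  Group 1: 'd' x 3 (positions 0-2)
  Group 2: 'c' x 3 (positions 3-5)
  Group 3: 'e' x 2 (positions 6-7)
  Group 4: 'a' x 1 (positions 8-8)
Total groups: 4

4


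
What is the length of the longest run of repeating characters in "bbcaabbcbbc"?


Input: "bbcaabbcbbc"
Scanning for longest run:
  Position 1 ('b'): continues run of 'b', length=2
  Position 2 ('c'): new char, reset run to 1
  Position 3 ('a'): new char, reset run to 1
  Position 4 ('a'): continues run of 'a', length=2
  Position 5 ('b'): new char, reset run to 1
  Position 6 ('b'): continues run of 'b', length=2
  Position 7 ('c'): new char, reset run to 1
  Position 8 ('b'): new char, reset run to 1
  Position 9 ('b'): continues run of 'b', length=2
  Position 10 ('c'): new char, reset run to 1
Longest run: 'b' with length 2

2


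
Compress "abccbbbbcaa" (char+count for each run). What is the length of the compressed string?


Input: abccbbbbcaa
Runs:
  'a' x 1 => "a1"
  'b' x 1 => "b1"
  'c' x 2 => "c2"
  'b' x 4 => "b4"
  'c' x 1 => "c1"
  'a' x 2 => "a2"
Compressed: "a1b1c2b4c1a2"
Compressed length: 12

12


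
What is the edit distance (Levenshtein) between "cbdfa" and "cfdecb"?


Computing edit distance: "cbdfa" -> "cfdecb"
DP table:
           c    f    d    e    c    b
      0    1    2    3    4    5    6
  c   1    0    1    2    3    4    5
  b   2    1    1    2    3    4    4
  d   3    2    2    1    2    3    4
  f   4    3    2    2    2    3    4
  a   5    4    3    3    3    3    4
Edit distance = dp[5][6] = 4

4


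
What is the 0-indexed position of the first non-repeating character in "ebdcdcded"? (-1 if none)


Input: ebdcdcded
Character frequencies:
  'b': 1
  'c': 2
  'd': 4
  'e': 2
Scanning left to right for freq == 1:
  Position 0 ('e'): freq=2, skip
  Position 1 ('b'): unique! => answer = 1

1


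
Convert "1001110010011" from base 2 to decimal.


Input: "1001110010011" in base 2
Positional expansion:
  Digit '1' (value 1) x 2^12 = 4096
  Digit '0' (value 0) x 2^11 = 0
  Digit '0' (value 0) x 2^10 = 0
  Digit '1' (value 1) x 2^9 = 512
  Digit '1' (value 1) x 2^8 = 256
  Digit '1' (value 1) x 2^7 = 128
  Digit '0' (value 0) x 2^6 = 0
  Digit '0' (value 0) x 2^5 = 0
  Digit '1' (value 1) x 2^4 = 16
  Digit '0' (value 0) x 2^3 = 0
  Digit '0' (value 0) x 2^2 = 0
  Digit '1' (value 1) x 2^1 = 2
  Digit '1' (value 1) x 2^0 = 1
Sum = 5011

5011


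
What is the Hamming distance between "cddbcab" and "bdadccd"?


Comparing "cddbcab" and "bdadccd" position by position:
  Position 0: 'c' vs 'b' => differ
  Position 1: 'd' vs 'd' => same
  Position 2: 'd' vs 'a' => differ
  Position 3: 'b' vs 'd' => differ
  Position 4: 'c' vs 'c' => same
  Position 5: 'a' vs 'c' => differ
  Position 6: 'b' vs 'd' => differ
Total differences (Hamming distance): 5

5


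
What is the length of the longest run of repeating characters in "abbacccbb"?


Input: "abbacccbb"
Scanning for longest run:
  Position 1 ('b'): new char, reset run to 1
  Position 2 ('b'): continues run of 'b', length=2
  Position 3 ('a'): new char, reset run to 1
  Position 4 ('c'): new char, reset run to 1
  Position 5 ('c'): continues run of 'c', length=2
  Position 6 ('c'): continues run of 'c', length=3
  Position 7 ('b'): new char, reset run to 1
  Position 8 ('b'): continues run of 'b', length=2
Longest run: 'c' with length 3

3


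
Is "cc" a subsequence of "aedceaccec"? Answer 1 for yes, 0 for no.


Check if "cc" is a subsequence of "aedceaccec"
Greedy scan:
  Position 0 ('a'): no match needed
  Position 1 ('e'): no match needed
  Position 2 ('d'): no match needed
  Position 3 ('c'): matches sub[0] = 'c'
  Position 4 ('e'): no match needed
  Position 5 ('a'): no match needed
  Position 6 ('c'): matches sub[1] = 'c'
  Position 7 ('c'): no match needed
  Position 8 ('e'): no match needed
  Position 9 ('c'): no match needed
All 2 characters matched => is a subsequence

1


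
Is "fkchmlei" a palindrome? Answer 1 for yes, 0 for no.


Input: fkchmlei
Reversed: ielmhckf
  Compare pos 0 ('f') with pos 7 ('i'): MISMATCH
  Compare pos 1 ('k') with pos 6 ('e'): MISMATCH
  Compare pos 2 ('c') with pos 5 ('l'): MISMATCH
  Compare pos 3 ('h') with pos 4 ('m'): MISMATCH
Result: not a palindrome

0


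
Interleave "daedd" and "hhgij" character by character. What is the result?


Interleaving "daedd" and "hhgij":
  Position 0: 'd' from first, 'h' from second => "dh"
  Position 1: 'a' from first, 'h' from second => "ah"
  Position 2: 'e' from first, 'g' from second => "eg"
  Position 3: 'd' from first, 'i' from second => "di"
  Position 4: 'd' from first, 'j' from second => "dj"
Result: dhahegdidj

dhahegdidj


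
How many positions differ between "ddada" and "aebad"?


Comparing "ddada" and "aebad" position by position:
  Position 0: 'd' vs 'a' => DIFFER
  Position 1: 'd' vs 'e' => DIFFER
  Position 2: 'a' vs 'b' => DIFFER
  Position 3: 'd' vs 'a' => DIFFER
  Position 4: 'a' vs 'd' => DIFFER
Positions that differ: 5

5


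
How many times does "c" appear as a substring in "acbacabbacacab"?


Searching for "c" in "acbacabbacacab"
Scanning each position:
  Position 0: "a" => no
  Position 1: "c" => MATCH
  Position 2: "b" => no
  Position 3: "a" => no
  Position 4: "c" => MATCH
  Position 5: "a" => no
  Position 6: "b" => no
  Position 7: "b" => no
  Position 8: "a" => no
  Position 9: "c" => MATCH
  Position 10: "a" => no
  Position 11: "c" => MATCH
  Position 12: "a" => no
  Position 13: "b" => no
Total occurrences: 4

4


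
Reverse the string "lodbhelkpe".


Input: lodbhelkpe
Reading characters right to left:
  Position 9: 'e'
  Position 8: 'p'
  Position 7: 'k'
  Position 6: 'l'
  Position 5: 'e'
  Position 4: 'h'
  Position 3: 'b'
  Position 2: 'd'
  Position 1: 'o'
  Position 0: 'l'
Reversed: epklehbdol

epklehbdol


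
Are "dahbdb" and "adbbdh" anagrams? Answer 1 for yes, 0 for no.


Strings: "dahbdb", "adbbdh"
Sorted first:  abbddh
Sorted second: abbddh
Sorted forms match => anagrams

1


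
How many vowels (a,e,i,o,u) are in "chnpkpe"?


Input: chnpkpe
Checking each character:
  'c' at position 0: consonant
  'h' at position 1: consonant
  'n' at position 2: consonant
  'p' at position 3: consonant
  'k' at position 4: consonant
  'p' at position 5: consonant
  'e' at position 6: vowel (running total: 1)
Total vowels: 1

1


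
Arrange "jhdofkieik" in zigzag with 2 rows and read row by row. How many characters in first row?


Zigzag "jhdofkieik" into 2 rows:
Placing characters:
  'j' => row 0
  'h' => row 1
  'd' => row 0
  'o' => row 1
  'f' => row 0
  'k' => row 1
  'i' => row 0
  'e' => row 1
  'i' => row 0
  'k' => row 1
Rows:
  Row 0: "jdfii"
  Row 1: "hokek"
First row length: 5

5


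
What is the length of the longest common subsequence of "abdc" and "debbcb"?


LCS of "abdc" and "debbcb"
DP table:
           d    e    b    b    c    b
      0    0    0    0    0    0    0
  a   0    0    0    0    0    0    0
  b   0    0    0    1    1    1    1
  d   0    1    1    1    1    1    1
  c   0    1    1    1    1    2    2
LCS length = dp[4][6] = 2

2


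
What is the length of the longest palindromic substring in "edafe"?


Input: "edafe"
Checking substrings for palindromes:
  No multi-char palindromic substrings found
Longest palindromic substring: "e" with length 1

1


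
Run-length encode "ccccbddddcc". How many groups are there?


Input: ccccbddddcc
Scanning for consecutive runs:
  Group 1: 'c' x 4 (positions 0-3)
  Group 2: 'b' x 1 (positions 4-4)
  Group 3: 'd' x 4 (positions 5-8)
  Group 4: 'c' x 2 (positions 9-10)
Total groups: 4

4


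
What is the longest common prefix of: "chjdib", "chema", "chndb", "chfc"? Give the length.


Words: chjdib, chema, chndb, chfc
  Position 0: all 'c' => match
  Position 1: all 'h' => match
  Position 2: ('j', 'e', 'n', 'f') => mismatch, stop
LCP = "ch" (length 2)

2


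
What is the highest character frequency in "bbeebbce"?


Input: bbeebbce
Character counts:
  'b': 4
  'c': 1
  'e': 3
Maximum frequency: 4

4


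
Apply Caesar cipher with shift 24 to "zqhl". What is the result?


Caesar cipher: shift "zqhl" by 24
  'z' (pos 25) + 24 = pos 23 = 'x'
  'q' (pos 16) + 24 = pos 14 = 'o'
  'h' (pos 7) + 24 = pos 5 = 'f'
  'l' (pos 11) + 24 = pos 9 = 'j'
Result: xofj

xofj


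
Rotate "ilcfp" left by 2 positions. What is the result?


Input: "ilcfp", rotate left by 2
First 2 characters: "il"
Remaining characters: "cfp"
Concatenate remaining + first: "cfp" + "il" = "cfpil"

cfpil


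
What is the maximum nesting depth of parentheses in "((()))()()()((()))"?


Input: "((()))()()()((()))"
Tracking depth:
  Position 0 '(': depth becomes 1
  Position 1 '(': depth becomes 2
  Position 2 '(': depth becomes 3
  Position 3 ')': depth becomes 2
  Position 4 ')': depth becomes 1
  Position 5 ')': depth becomes 0
  Position 6 '(': depth becomes 1
  Position 7 ')': depth becomes 0
  Position 8 '(': depth becomes 1
  Position 9 ')': depth becomes 0
  Position 10 '(': depth becomes 1
  Position 11 ')': depth becomes 0
  Position 12 '(': depth becomes 1
  Position 13 '(': depth becomes 2
  Position 14 '(': depth becomes 3
  Position 15 ')': depth becomes 2
  Position 16 ')': depth becomes 1
  Position 17 ')': depth becomes 0
Maximum depth reached: 3

3


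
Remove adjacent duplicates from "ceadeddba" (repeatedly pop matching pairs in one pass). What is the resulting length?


Input: ceadeddba
Stack-based adjacent duplicate removal:
  Read 'c': push. Stack: c
  Read 'e': push. Stack: ce
  Read 'a': push. Stack: cea
  Read 'd': push. Stack: cead
  Read 'e': push. Stack: ceade
  Read 'd': push. Stack: ceaded
  Read 'd': matches stack top 'd' => pop. Stack: ceade
  Read 'b': push. Stack: ceadeb
  Read 'a': push. Stack: ceadeba
Final stack: "ceadeba" (length 7)

7


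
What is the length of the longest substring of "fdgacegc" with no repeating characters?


Input: "fdgacegc"
Sliding window (track last position of each char):
  Position 0 ('f'): window [0,0] length 1 -- new best
  Position 1 ('d'): window [0,1] length 2 -- new best
  Position 2 ('g'): window [0,2] length 3 -- new best
  Position 3 ('a'): window [0,3] length 4 -- new best
  Position 4 ('c'): window [0,4] length 5 -- new best
  Position 5 ('e'): window [0,5] length 6 -- new best
  Position 6 ('g'): repeat (last at 2), move window start to 3
  Position 6 ('g'): window [3,6] length 4
  Position 7 ('c'): repeat (last at 4), move window start to 5
  Position 7 ('c'): window [5,7] length 3
Longest substring with no repeats: "fdgace" with length 6

6


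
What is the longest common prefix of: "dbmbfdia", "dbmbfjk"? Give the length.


Words: dbmbfdia, dbmbfjk
  Position 0: all 'd' => match
  Position 1: all 'b' => match
  Position 2: all 'm' => match
  Position 3: all 'b' => match
  Position 4: all 'f' => match
  Position 5: ('d', 'j') => mismatch, stop
LCP = "dbmbf" (length 5)

5


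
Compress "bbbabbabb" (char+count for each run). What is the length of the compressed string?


Input: bbbabbabb
Runs:
  'b' x 3 => "b3"
  'a' x 1 => "a1"
  'b' x 2 => "b2"
  'a' x 1 => "a1"
  'b' x 2 => "b2"
Compressed: "b3a1b2a1b2"
Compressed length: 10

10


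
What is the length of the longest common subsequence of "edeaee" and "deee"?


LCS of "edeaee" and "deee"
DP table:
           d    e    e    e
      0    0    0    0    0
  e   0    0    1    1    1
  d   0    1    1    1    1
  e   0    1    2    2    2
  a   0    1    2    2    2
  e   0    1    2    3    3
  e   0    1    2    3    4
LCS length = dp[6][4] = 4

4


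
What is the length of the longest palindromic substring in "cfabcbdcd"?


Input: "cfabcbdcd"
Checking substrings for palindromes:
  [3:6] "bcb" (len 3) => palindrome
  [6:9] "dcd" (len 3) => palindrome
Longest palindromic substring: "bcb" with length 3

3


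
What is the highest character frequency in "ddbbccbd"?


Input: ddbbccbd
Character counts:
  'b': 3
  'c': 2
  'd': 3
Maximum frequency: 3

3


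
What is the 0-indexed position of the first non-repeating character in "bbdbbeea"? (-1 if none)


Input: bbdbbeea
Character frequencies:
  'a': 1
  'b': 4
  'd': 1
  'e': 2
Scanning left to right for freq == 1:
  Position 0 ('b'): freq=4, skip
  Position 1 ('b'): freq=4, skip
  Position 2 ('d'): unique! => answer = 2

2


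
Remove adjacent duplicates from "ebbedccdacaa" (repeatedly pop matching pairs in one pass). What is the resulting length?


Input: ebbedccdacaa
Stack-based adjacent duplicate removal:
  Read 'e': push. Stack: e
  Read 'b': push. Stack: eb
  Read 'b': matches stack top 'b' => pop. Stack: e
  Read 'e': matches stack top 'e' => pop. Stack: (empty)
  Read 'd': push. Stack: d
  Read 'c': push. Stack: dc
  Read 'c': matches stack top 'c' => pop. Stack: d
  Read 'd': matches stack top 'd' => pop. Stack: (empty)
  Read 'a': push. Stack: a
  Read 'c': push. Stack: ac
  Read 'a': push. Stack: aca
  Read 'a': matches stack top 'a' => pop. Stack: ac
Final stack: "ac" (length 2)

2


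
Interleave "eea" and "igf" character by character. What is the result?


Interleaving "eea" and "igf":
  Position 0: 'e' from first, 'i' from second => "ei"
  Position 1: 'e' from first, 'g' from second => "eg"
  Position 2: 'a' from first, 'f' from second => "af"
Result: eiegaf

eiegaf


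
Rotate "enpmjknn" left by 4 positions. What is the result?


Input: "enpmjknn", rotate left by 4
First 4 characters: "enpm"
Remaining characters: "jknn"
Concatenate remaining + first: "jknn" + "enpm" = "jknnenpm"

jknnenpm


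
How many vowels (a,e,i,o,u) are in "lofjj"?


Input: lofjj
Checking each character:
  'l' at position 0: consonant
  'o' at position 1: vowel (running total: 1)
  'f' at position 2: consonant
  'j' at position 3: consonant
  'j' at position 4: consonant
Total vowels: 1

1


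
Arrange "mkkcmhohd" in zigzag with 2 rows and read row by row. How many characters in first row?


Zigzag "mkkcmhohd" into 2 rows:
Placing characters:
  'm' => row 0
  'k' => row 1
  'k' => row 0
  'c' => row 1
  'm' => row 0
  'h' => row 1
  'o' => row 0
  'h' => row 1
  'd' => row 0
Rows:
  Row 0: "mkmod"
  Row 1: "kchh"
First row length: 5

5


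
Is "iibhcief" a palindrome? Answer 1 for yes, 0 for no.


Input: iibhcief
Reversed: feichbii
  Compare pos 0 ('i') with pos 7 ('f'): MISMATCH
  Compare pos 1 ('i') with pos 6 ('e'): MISMATCH
  Compare pos 2 ('b') with pos 5 ('i'): MISMATCH
  Compare pos 3 ('h') with pos 4 ('c'): MISMATCH
Result: not a palindrome

0


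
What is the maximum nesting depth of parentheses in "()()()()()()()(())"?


Input: "()()()()()()()(())"
Tracking depth:
  Position 0 '(': depth becomes 1
  Position 1 ')': depth becomes 0
  Position 2 '(': depth becomes 1
  Position 3 ')': depth becomes 0
  Position 4 '(': depth becomes 1
  Position 5 ')': depth becomes 0
  Position 6 '(': depth becomes 1
  Position 7 ')': depth becomes 0
  Position 8 '(': depth becomes 1
  Position 9 ')': depth becomes 0
  Position 10 '(': depth becomes 1
  Position 11 ')': depth becomes 0
  Position 12 '(': depth becomes 1
  Position 13 ')': depth becomes 0
  Position 14 '(': depth becomes 1
  Position 15 '(': depth becomes 2
  Position 16 ')': depth becomes 1
  Position 17 ')': depth becomes 0
Maximum depth reached: 2

2


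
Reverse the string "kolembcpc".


Input: kolembcpc
Reading characters right to left:
  Position 8: 'c'
  Position 7: 'p'
  Position 6: 'c'
  Position 5: 'b'
  Position 4: 'm'
  Position 3: 'e'
  Position 2: 'l'
  Position 1: 'o'
  Position 0: 'k'
Reversed: cpcbmelok

cpcbmelok


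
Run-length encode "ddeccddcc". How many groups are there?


Input: ddeccddcc
Scanning for consecutive runs:
  Group 1: 'd' x 2 (positions 0-1)
  Group 2: 'e' x 1 (positions 2-2)
  Group 3: 'c' x 2 (positions 3-4)
  Group 4: 'd' x 2 (positions 5-6)
  Group 5: 'c' x 2 (positions 7-8)
Total groups: 5

5


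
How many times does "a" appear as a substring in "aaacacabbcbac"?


Searching for "a" in "aaacacabbcbac"
Scanning each position:
  Position 0: "a" => MATCH
  Position 1: "a" => MATCH
  Position 2: "a" => MATCH
  Position 3: "c" => no
  Position 4: "a" => MATCH
  Position 5: "c" => no
  Position 6: "a" => MATCH
  Position 7: "b" => no
  Position 8: "b" => no
  Position 9: "c" => no
  Position 10: "b" => no
  Position 11: "a" => MATCH
  Position 12: "c" => no
Total occurrences: 6

6


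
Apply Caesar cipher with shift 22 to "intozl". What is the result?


Caesar cipher: shift "intozl" by 22
  'i' (pos 8) + 22 = pos 4 = 'e'
  'n' (pos 13) + 22 = pos 9 = 'j'
  't' (pos 19) + 22 = pos 15 = 'p'
  'o' (pos 14) + 22 = pos 10 = 'k'
  'z' (pos 25) + 22 = pos 21 = 'v'
  'l' (pos 11) + 22 = pos 7 = 'h'
Result: ejpkvh

ejpkvh


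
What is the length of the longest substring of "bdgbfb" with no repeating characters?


Input: "bdgbfb"
Sliding window (track last position of each char):
  Position 0 ('b'): window [0,0] length 1 -- new best
  Position 1 ('d'): window [0,1] length 2 -- new best
  Position 2 ('g'): window [0,2] length 3 -- new best
  Position 3 ('b'): repeat (last at 0), move window start to 1
  Position 3 ('b'): window [1,3] length 3
  Position 4 ('f'): window [1,4] length 4 -- new best
  Position 5 ('b'): repeat (last at 3), move window start to 4
  Position 5 ('b'): window [4,5] length 2
Longest substring with no repeats: "dgbf" with length 4

4


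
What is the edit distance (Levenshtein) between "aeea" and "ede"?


Computing edit distance: "aeea" -> "ede"
DP table:
           e    d    e
      0    1    2    3
  a   1    1    2    3
  e   2    1    2    2
  e   3    2    2    2
  a   4    3    3    3
Edit distance = dp[4][3] = 3

3


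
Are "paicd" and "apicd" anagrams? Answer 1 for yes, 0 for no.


Strings: "paicd", "apicd"
Sorted first:  acdip
Sorted second: acdip
Sorted forms match => anagrams

1


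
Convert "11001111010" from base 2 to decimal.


Input: "11001111010" in base 2
Positional expansion:
  Digit '1' (value 1) x 2^10 = 1024
  Digit '1' (value 1) x 2^9 = 512
  Digit '0' (value 0) x 2^8 = 0
  Digit '0' (value 0) x 2^7 = 0
  Digit '1' (value 1) x 2^6 = 64
  Digit '1' (value 1) x 2^5 = 32
  Digit '1' (value 1) x 2^4 = 16
  Digit '1' (value 1) x 2^3 = 8
  Digit '0' (value 0) x 2^2 = 0
  Digit '1' (value 1) x 2^1 = 2
  Digit '0' (value 0) x 2^0 = 0
Sum = 1658

1658


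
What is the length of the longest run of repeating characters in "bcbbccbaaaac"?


Input: "bcbbccbaaaac"
Scanning for longest run:
  Position 1 ('c'): new char, reset run to 1
  Position 2 ('b'): new char, reset run to 1
  Position 3 ('b'): continues run of 'b', length=2
  Position 4 ('c'): new char, reset run to 1
  Position 5 ('c'): continues run of 'c', length=2
  Position 6 ('b'): new char, reset run to 1
  Position 7 ('a'): new char, reset run to 1
  Position 8 ('a'): continues run of 'a', length=2
  Position 9 ('a'): continues run of 'a', length=3
  Position 10 ('a'): continues run of 'a', length=4
  Position 11 ('c'): new char, reset run to 1
Longest run: 'a' with length 4

4


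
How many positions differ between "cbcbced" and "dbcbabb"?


Comparing "cbcbced" and "dbcbabb" position by position:
  Position 0: 'c' vs 'd' => DIFFER
  Position 1: 'b' vs 'b' => same
  Position 2: 'c' vs 'c' => same
  Position 3: 'b' vs 'b' => same
  Position 4: 'c' vs 'a' => DIFFER
  Position 5: 'e' vs 'b' => DIFFER
  Position 6: 'd' vs 'b' => DIFFER
Positions that differ: 4

4


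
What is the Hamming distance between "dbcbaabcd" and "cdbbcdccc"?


Comparing "dbcbaabcd" and "cdbbcdccc" position by position:
  Position 0: 'd' vs 'c' => differ
  Position 1: 'b' vs 'd' => differ
  Position 2: 'c' vs 'b' => differ
  Position 3: 'b' vs 'b' => same
  Position 4: 'a' vs 'c' => differ
  Position 5: 'a' vs 'd' => differ
  Position 6: 'b' vs 'c' => differ
  Position 7: 'c' vs 'c' => same
  Position 8: 'd' vs 'c' => differ
Total differences (Hamming distance): 7

7


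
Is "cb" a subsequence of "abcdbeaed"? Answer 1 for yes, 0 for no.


Check if "cb" is a subsequence of "abcdbeaed"
Greedy scan:
  Position 0 ('a'): no match needed
  Position 1 ('b'): no match needed
  Position 2 ('c'): matches sub[0] = 'c'
  Position 3 ('d'): no match needed
  Position 4 ('b'): matches sub[1] = 'b'
  Position 5 ('e'): no match needed
  Position 6 ('a'): no match needed
  Position 7 ('e'): no match needed
  Position 8 ('d'): no match needed
All 2 characters matched => is a subsequence

1


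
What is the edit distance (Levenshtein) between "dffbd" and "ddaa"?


Computing edit distance: "dffbd" -> "ddaa"
DP table:
           d    d    a    a
      0    1    2    3    4
  d   1    0    1    2    3
  f   2    1    1    2    3
  f   3    2    2    2    3
  b   4    3    3    3    3
  d   5    4    3    4    4
Edit distance = dp[5][4] = 4

4


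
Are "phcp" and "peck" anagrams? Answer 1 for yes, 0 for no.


Strings: "phcp", "peck"
Sorted first:  chpp
Sorted second: cekp
Differ at position 1: 'h' vs 'e' => not anagrams

0


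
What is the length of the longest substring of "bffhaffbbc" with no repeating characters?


Input: "bffhaffbbc"
Sliding window (track last position of each char):
  Position 0 ('b'): window [0,0] length 1 -- new best
  Position 1 ('f'): window [0,1] length 2 -- new best
  Position 2 ('f'): repeat (last at 1), move window start to 2
  Position 2 ('f'): window [2,2] length 1
  Position 3 ('h'): window [2,3] length 2
  Position 4 ('a'): window [2,4] length 3 -- new best
  Position 5 ('f'): repeat (last at 2), move window start to 3
  Position 5 ('f'): window [3,5] length 3
  Position 6 ('f'): repeat (last at 5), move window start to 6
  Position 6 ('f'): window [6,6] length 1
  Position 7 ('b'): window [6,7] length 2
  Position 8 ('b'): repeat (last at 7), move window start to 8
  Position 8 ('b'): window [8,8] length 1
  Position 9 ('c'): window [8,9] length 2
Longest substring with no repeats: "fha" with length 3

3


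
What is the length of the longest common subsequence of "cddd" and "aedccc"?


LCS of "cddd" and "aedccc"
DP table:
           a    e    d    c    c    c
      0    0    0    0    0    0    0
  c   0    0    0    0    1    1    1
  d   0    0    0    1    1    1    1
  d   0    0    0    1    1    1    1
  d   0    0    0    1    1    1    1
LCS length = dp[4][6] = 1

1


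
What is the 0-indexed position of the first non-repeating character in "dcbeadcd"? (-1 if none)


Input: dcbeadcd
Character frequencies:
  'a': 1
  'b': 1
  'c': 2
  'd': 3
  'e': 1
Scanning left to right for freq == 1:
  Position 0 ('d'): freq=3, skip
  Position 1 ('c'): freq=2, skip
  Position 2 ('b'): unique! => answer = 2

2


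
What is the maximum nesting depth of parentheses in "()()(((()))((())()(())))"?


Input: "()()(((()))((())()(())))"
Tracking depth:
  Position 0 '(': depth becomes 1
  Position 1 ')': depth becomes 0
  Position 2 '(': depth becomes 1
  Position 3 ')': depth becomes 0
  Position 4 '(': depth becomes 1
  Position 5 '(': depth becomes 2
  Position 6 '(': depth becomes 3
  Position 7 '(': depth becomes 4
  Position 8 ')': depth becomes 3
  Position 9 ')': depth becomes 2
  Position 10 ')': depth becomes 1
  Position 11 '(': depth becomes 2
  Position 12 '(': depth becomes 3
  Position 13 '(': depth becomes 4
  Position 14 ')': depth becomes 3
  Position 15 ')': depth becomes 2
  Position 16 '(': depth becomes 3
  Position 17 ')': depth becomes 2
  Position 18 '(': depth becomes 3
  Position 19 '(': depth becomes 4
  Position 20 ')': depth becomes 3
  Position 21 ')': depth becomes 2
  Position 22 ')': depth becomes 1
  Position 23 ')': depth becomes 0
Maximum depth reached: 4

4
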